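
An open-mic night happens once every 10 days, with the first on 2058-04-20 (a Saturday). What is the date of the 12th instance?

The 12th occurrence is 11 intervals after the first: 11 × 10 = 110 days after 2058-04-20.
April has 30 days — 10 days to the end of April leaves 100.
May has 31 days (69 left).
June has 30 days (39 left).
July has 31 days (8 left).
8 days into August → 2058-08-08.

2058-08-08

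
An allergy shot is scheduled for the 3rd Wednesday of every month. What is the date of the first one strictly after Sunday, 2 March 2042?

March 2042 starts on a Saturday; its first Wednesday is the 5th, so the 3rd Wednesday is the 19th — 19 March 2042.
19 March 2042 is after 2 March 2042, so that is the next one.

19 March 2042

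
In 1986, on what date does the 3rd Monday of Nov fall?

The first Monday of Nov 1986 is Nov 3.
The 3rd Monday is 2 weeks later: 3 + 14 = 17.

Nov 17, 1986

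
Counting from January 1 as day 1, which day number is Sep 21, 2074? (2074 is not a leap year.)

Days in months before Sep: 31 + 28 + 31 + 30 + 31 + 30 + 31 + 31 = 243.
Plus 21 days into Sep → day 264.

264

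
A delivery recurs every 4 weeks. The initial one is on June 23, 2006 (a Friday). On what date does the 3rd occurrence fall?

The 3rd occurrence is 2 intervals after the first: 2 × 28 = 56 days after June 23, 2006.
June has 30 days — 7 days to the end of June leaves 49.
July has 31 days (18 left).
18 days into August → August 18, 2006.

August 18, 2006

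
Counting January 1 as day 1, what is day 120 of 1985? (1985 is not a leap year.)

January has 31 days (120 − 31 = 89 remain).
February has 28 days (89 − 28 = 61 remain).
March has 31 days (61 − 31 = 30 remain).
30 into April → April 30.

April 30, 1985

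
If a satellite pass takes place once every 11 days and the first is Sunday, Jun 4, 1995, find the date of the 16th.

Nov 16, 1995

The 16th occurrence is 15 intervals after the first: 15 × 11 = 165 days after Jun 4, 1995.
Jun has 30 days — 26 days to the end of Jun leaves 139.
Jul has 31 days (108 left).
Aug has 31 days (77 left).
Sep has 30 days (47 left).
Oct has 31 days (16 left).
16 days into Nov → Nov 16, 1995.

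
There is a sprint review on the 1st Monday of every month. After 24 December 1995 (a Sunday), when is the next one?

December 1995 starts on a Friday, so its 1st Monday is 4 December 1995 (3 days in).
That is not after 24 December 1995, so look at January 1996.
January 1996 starts on a Monday, so its 1st Monday is 1 January 1996.

1 January 1996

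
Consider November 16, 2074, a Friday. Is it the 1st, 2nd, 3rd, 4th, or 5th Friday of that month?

3rd

Day 16 falls in week ⌈16/7⌉ of the month.
Days 1–7 hold the 1st Friday, 8–14 the 2nd, 15–21 the 3rd, 22–28 the 4th, 29–31 the 5th.
16 is in the range for the 3rd.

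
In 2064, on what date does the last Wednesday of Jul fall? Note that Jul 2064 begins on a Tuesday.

Jul 2064 begins on a Tuesday, so the first Wednesday is Jul 2 (1 day later).
Jul 2064 has 31 days. Adding weeks: 2, 9, 16, 23, 30 — the last one ≤ 31 is the 30th.

Jul 30, 2064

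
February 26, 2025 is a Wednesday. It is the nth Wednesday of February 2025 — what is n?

Day 26 falls in week ⌈26/7⌉ of the month.
Days 1–7 hold the 1st Wednesday, 8–14 the 2nd, 15–21 the 3rd, 22–28 the 4th, 29–31 the 5th.
26 is in the range for the 4th.

4th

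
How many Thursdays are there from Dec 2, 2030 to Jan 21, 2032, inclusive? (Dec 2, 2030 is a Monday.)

59

Dec 2, 2030 is a Monday; the first Thursday on or after it is Dec 5, 2030 (3 days later).
From Dec 5, 2030 to Jan 21, 2032: 26 + 365 + 21 = 412 days (rest of 2030, 2031, to Jan 21, 2032 in 2032).
412 ÷ 7 = 58 full weeks with remainder 6, so 58 more Thursdays after the first → 59.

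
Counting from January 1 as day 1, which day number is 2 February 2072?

33

Days in months before February: 31 = 31.
Plus 2 days into February → day 33.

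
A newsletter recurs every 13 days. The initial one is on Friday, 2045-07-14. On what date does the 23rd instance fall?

2046-04-26

The 23rd occurrence is 22 intervals after the first: 22 × 13 = 286 days after 2045-07-14.
July has 31 days — 17 days to the end of July leaves 269.
August has 31 days (238 left).
September has 30 days (208 left).
October has 31 days (177 left).
November has 30 days (147 left).
December has 31 days (116 left).
January has 31 days (85 left).
February has 28 days (57 left).
March has 31 days (26 left).
26 days into April → 2046-04-26.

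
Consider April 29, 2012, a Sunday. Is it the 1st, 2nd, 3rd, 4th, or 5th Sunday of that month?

Day 29 falls in week ⌈29/7⌉ of the month.
Days 1–7 hold the 1st Sunday, 8–14 the 2nd, 15–21 the 3rd, 22–28 the 4th, 29–31 the 5th.
29 is in the range for the 5th.

5th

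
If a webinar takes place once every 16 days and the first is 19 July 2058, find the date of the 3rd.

20 August 2058

The 3rd occurrence is 2 intervals after the first: 2 × 16 = 32 days after 19 July 2058.
July has 31 days — 12 days to the end of July leaves 20.
20 days into August → 20 August 2058.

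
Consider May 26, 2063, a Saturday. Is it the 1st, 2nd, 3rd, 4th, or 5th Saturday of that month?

Day 26 falls in week ⌈26/7⌉ of the month.
Days 1–7 hold the 1st Saturday, 8–14 the 2nd, 15–21 the 3rd, 22–28 the 4th, 29–31 the 5th.
26 is in the range for the 4th.

4th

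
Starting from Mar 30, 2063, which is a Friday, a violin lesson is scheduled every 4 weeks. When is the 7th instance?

The 7th occurrence is 6 intervals after the first: 6 × 28 = 168 days after Mar 30, 2063.
Mar has 31 days — 1 day to the end of Mar leaves 167.
Apr has 30 days (137 left).
May has 31 days (106 left).
Jun has 30 days (76 left).
Jul has 31 days (45 left).
Aug has 31 days (14 left).
14 days into Sep → Sep 14, 2063.

Sep 14, 2063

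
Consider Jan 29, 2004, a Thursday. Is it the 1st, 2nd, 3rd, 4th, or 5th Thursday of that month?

5th

Day 29 falls in week ⌈29/7⌉ of the month.
Days 1–7 hold the 1st Thursday, 8–14 the 2nd, 15–21 the 3rd, 22–28 the 4th, 29–31 the 5th.
29 is in the range for the 5th.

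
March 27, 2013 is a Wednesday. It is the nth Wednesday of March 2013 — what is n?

Day 27 falls in week ⌈27/7⌉ of the month.
Days 1–7 hold the 1st Wednesday, 8–14 the 2nd, 15–21 the 3rd, 22–28 the 4th, 29–31 the 5th.
27 is in the range for the 4th.

4th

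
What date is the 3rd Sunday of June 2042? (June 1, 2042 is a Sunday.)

15 June 2042

June 2042 begins on a Sunday, so the first Sunday is June 1.
The 3rd Sunday is 2 weeks later: 1 + 14 = 15.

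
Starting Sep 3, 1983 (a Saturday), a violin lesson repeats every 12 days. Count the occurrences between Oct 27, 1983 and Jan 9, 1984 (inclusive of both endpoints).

Occurrences land 12·i days after Sep 3, 1983 for i = 0, 1, 2, …
Oct 27, 1983 is 54 days after the start; 54 ÷ 12 = 4 remainder 6; since the remainder is 6, round up to i = 5. First occurrence in the window: #6 on Nov 2, 1983 (5×12 = 60 days in).
Jan 9, 1984 is 128 days after the start; 128 ÷ 12 = 10 remainder 8. Last occurrence in the window: #11 on Jan 1, 1984.
Occurrences #6 through #11: 6 in total.

6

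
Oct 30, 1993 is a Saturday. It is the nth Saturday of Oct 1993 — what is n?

5th

Day 30 falls in week ⌈30/7⌉ of the month.
Days 1–7 hold the 1st Saturday, 8–14 the 2nd, 15–21 the 3rd, 22–28 the 4th, 29–31 the 5th.
30 is in the range for the 5th.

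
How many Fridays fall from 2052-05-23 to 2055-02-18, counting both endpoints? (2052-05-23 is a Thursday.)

2052-05-23 is a Thursday; the first Friday on or after it is 2052-05-24 (1 day later).
From 2052-05-24 to 2055-02-18: 221 + 365 + 365 + 49 = 1000 days (rest of 2052, 2053, 2054, to 2055-02-18 in 2055).
1000 ÷ 7 = 142 full weeks with remainder 6, so 142 more Fridays after the first → 143.

143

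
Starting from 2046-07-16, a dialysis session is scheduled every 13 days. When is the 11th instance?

The 11th occurrence is 10 intervals after the first: 10 × 13 = 130 days after 2046-07-16.
July has 31 days — 15 days to the end of July leaves 115.
August has 31 days (84 left).
September has 30 days (54 left).
October has 31 days (23 left).
23 days into November → 2046-11-23.

2046-11-23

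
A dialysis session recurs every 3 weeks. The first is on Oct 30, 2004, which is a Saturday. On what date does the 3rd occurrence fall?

Dec 11, 2004

The 3rd occurrence is 2 intervals after the first: 2 × 21 = 42 days after Oct 30, 2004.
Oct has 31 days — 1 day to the end of Oct leaves 41.
Nov has 30 days (11 left).
11 days into Dec → Dec 11, 2004.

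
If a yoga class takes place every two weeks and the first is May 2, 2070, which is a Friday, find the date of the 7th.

Jul 25, 2070

The 7th occurrence is 6 intervals after the first: 6 × 14 = 84 days after May 2, 2070.
May has 31 days — 29 days to the end of May leaves 55.
Jun has 30 days (25 left).
25 days into Jul → Jul 25, 2070.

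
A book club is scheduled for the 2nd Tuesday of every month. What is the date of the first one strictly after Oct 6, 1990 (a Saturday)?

Oct 1990 starts on a Monday; its first Tuesday is the 2nd, so the 2nd Tuesday is the 9th — Oct 9, 1990.
Oct 9, 1990 is after Oct 6, 1990, so that is the next one.

Oct 9, 1990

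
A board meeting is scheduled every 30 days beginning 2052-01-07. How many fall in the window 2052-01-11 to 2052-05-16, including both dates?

Occurrences land 30·i days after 2052-01-07 for i = 0, 1, 2, …
2052-01-11 is 4 days after the start; 4 ÷ 30 = 0 remainder 4; since the remainder is 4, round up to i = 1. First occurrence in the window: #2 on 2052-02-06 (1×30 = 30 days in).
2052-05-16 is 130 days after the start; 130 ÷ 30 = 4 remainder 10. Last occurrence in the window: #5 on 2052-05-06.
Occurrences #2 through #5: 4 in total.

4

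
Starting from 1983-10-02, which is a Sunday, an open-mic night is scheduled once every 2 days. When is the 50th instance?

1984-01-08

The 50th occurrence is 49 intervals after the first: 49 × 2 = 98 days after 1983-10-02.
October has 31 days — 29 days to the end of October leaves 69.
November has 30 days (39 left).
December has 31 days (8 left).
8 days into January → 1984-01-08.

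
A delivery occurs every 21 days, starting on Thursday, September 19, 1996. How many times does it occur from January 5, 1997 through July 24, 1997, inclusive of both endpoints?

9

Occurrences land 21·i days after September 19, 1996 for i = 0, 1, 2, …
January 5, 1997 is 108 days after the start; 108 ÷ 21 = 5 remainder 3; since the remainder is 3, round up to i = 6. First occurrence in the window: #7 on January 23, 1997 (6×21 = 126 days in).
July 24, 1997 is 308 days after the start; 308 ÷ 21 = 14 remainder 14. Last occurrence in the window: #15 on July 10, 1997.
Occurrences #7 through #15: 9 in total.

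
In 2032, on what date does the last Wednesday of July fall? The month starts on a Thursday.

July 28, 2032

July 2032 begins on a Thursday, so the first Wednesday is July 7 (6 days later).
July 2032 has 31 days. Adding weeks: 7, 14, 21, 28 — the last one ≤ 31 is the 28th.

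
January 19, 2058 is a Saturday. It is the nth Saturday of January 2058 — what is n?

Day 19 falls in week ⌈19/7⌉ of the month.
Days 1–7 hold the 1st Saturday, 8–14 the 2nd, 15–21 the 3rd, 22–28 the 4th, 29–31 the 5th.
19 is in the range for the 3rd.

3rd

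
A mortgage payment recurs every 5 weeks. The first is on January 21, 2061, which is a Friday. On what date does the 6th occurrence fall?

The 6th occurrence is 5 intervals after the first: 5 × 35 = 175 days after January 21, 2061.
January has 31 days — 10 days to the end of January leaves 165.
February has 28 days (137 left).
March has 31 days (106 left).
April has 30 days (76 left).
May has 31 days (45 left).
June has 30 days (15 left).
15 days into July → July 15, 2061.

July 15, 2061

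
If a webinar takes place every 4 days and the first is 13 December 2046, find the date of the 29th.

The 29th occurrence is 28 intervals after the first: 28 × 4 = 112 days after 13 December 2046.
December has 31 days — 18 days to the end of December leaves 94.
January has 31 days (63 left).
February has 28 days (35 left).
March has 31 days (4 left).
4 days into April → 4 April 2047.

4 April 2047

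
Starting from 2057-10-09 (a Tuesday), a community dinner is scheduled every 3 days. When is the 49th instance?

2058-03-02

The 49th occurrence is 48 intervals after the first: 48 × 3 = 144 days after 2057-10-09.
October has 31 days — 22 days to the end of October leaves 122.
November has 30 days (92 left).
December has 31 days (61 left).
January has 31 days (30 left).
February has 28 days (2 left).
2 days into March → 2058-03-02.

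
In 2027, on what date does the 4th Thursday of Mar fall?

Mar 2027 begins on a Monday, so the first Thursday is Mar 4 (3 days later).
The 4th Thursday is 3 weeks later: 4 + 21 = 25.

Mar 25, 2027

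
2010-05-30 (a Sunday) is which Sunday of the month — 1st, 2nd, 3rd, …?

5th

Day 30 falls in week ⌈30/7⌉ of the month.
Days 1–7 hold the 1st Sunday, 8–14 the 2nd, 15–21 the 3rd, 22–28 the 4th, 29–31 the 5th.
30 is in the range for the 5th.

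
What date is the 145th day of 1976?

May 24, 1976

Jan has 31 days (145 − 31 = 114 remain).
Feb has 29 days (114 − 29 = 85 remain).
Mar has 31 days (85 − 31 = 54 remain).
Apr has 30 days (54 − 30 = 24 remain).
24 into May → May 24.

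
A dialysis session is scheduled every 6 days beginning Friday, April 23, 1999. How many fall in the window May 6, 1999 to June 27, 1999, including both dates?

Occurrences land 6·i days after April 23, 1999 for i = 0, 1, 2, …
May 6, 1999 is 13 days after the start; 13 ÷ 6 = 2 remainder 1; since the remainder is 1, round up to i = 3. First occurrence in the window: #4 on May 11, 1999 (3×6 = 18 days in).
June 27, 1999 is 65 days after the start; 65 ÷ 6 = 10 remainder 5. Last occurrence in the window: #11 on June 22, 1999.
Occurrences #4 through #11: 8 in total.

8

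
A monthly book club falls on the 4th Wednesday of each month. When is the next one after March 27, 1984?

March 28, 1984

March 1984 starts on a Thursday; its first Wednesday is the 7th, so the 4th Wednesday is the 28th — March 28, 1984.
March 28, 1984 is after March 27, 1984, so that is the next one.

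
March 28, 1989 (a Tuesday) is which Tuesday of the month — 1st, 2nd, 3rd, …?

Day 28 falls in week ⌈28/7⌉ of the month.
Days 1–7 hold the 1st Tuesday, 8–14 the 2nd, 15–21 the 3rd, 22–28 the 4th, 29–31 the 5th.
28 is in the range for the 4th.

4th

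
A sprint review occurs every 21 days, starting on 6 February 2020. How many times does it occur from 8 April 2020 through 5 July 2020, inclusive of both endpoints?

5

Occurrences land 21·i days after 6 February 2020 for i = 0, 1, 2, …
8 April 2020 is 62 days after the start; 62 ÷ 21 = 2 remainder 20; since the remainder is 20, round up to i = 3. First occurrence in the window: #4 on 9 April 2020 (3×21 = 63 days in).
5 July 2020 is 150 days after the start; 150 ÷ 21 = 7 remainder 3. Last occurrence in the window: #8 on 2 July 2020.
Occurrences #4 through #8: 5 in total.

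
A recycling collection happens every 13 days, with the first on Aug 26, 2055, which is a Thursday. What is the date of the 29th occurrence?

The 29th occurrence is 28 intervals after the first: 28 × 13 = 364 days after Aug 26, 2055.
Aug has 31 days — 5 days to the end of Aug leaves 359.
Sep has 30 days (329 left).
Oct has 31 days (298 left).
Nov has 30 days (268 left).
Dec has 31 days (237 left).
Jan has 31 days (206 left).
Feb has 29 days (177 left).
Mar has 31 days (146 left).
Apr has 30 days (116 left).
May has 31 days (85 left).
Jun has 30 days (55 left).
Jul has 31 days (24 left).
24 days into Aug → Aug 24, 2056.

Aug 24, 2056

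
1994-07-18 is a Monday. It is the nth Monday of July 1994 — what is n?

Day 18 falls in week ⌈18/7⌉ of the month.
Days 1–7 hold the 1st Monday, 8–14 the 2nd, 15–21 the 3rd, 22–28 the 4th, 29–31 the 5th.
18 is in the range for the 3rd.

3rd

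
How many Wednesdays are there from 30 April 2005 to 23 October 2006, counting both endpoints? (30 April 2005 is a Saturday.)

77

30 April 2005 is a Saturday; the first Wednesday on or after it is 4 May 2005 (4 days later).
From 4 May 2005 to 23 October 2006: 241 + 296 = 537 days (rest of 2005, to 23 October 2006 in 2006).
537 ÷ 7 = 76 full weeks with remainder 5, so 76 more Wednesdays after the first → 77.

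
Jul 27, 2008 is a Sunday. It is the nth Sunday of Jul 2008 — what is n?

4th

Day 27 falls in week ⌈27/7⌉ of the month.
Days 1–7 hold the 1st Sunday, 8–14 the 2nd, 15–21 the 3rd, 22–28 the 4th, 29–31 the 5th.
27 is in the range for the 4th.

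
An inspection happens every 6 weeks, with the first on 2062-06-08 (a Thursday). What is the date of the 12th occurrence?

2063-09-13

The 12th occurrence is 11 intervals after the first: 11 × 42 = 462 days after 2062-06-08.
June has 30 days — 22 days to the end of June leaves 440.
From end of June to end of 2062 is 184 days (256 left).
January has 31 days (225 left).
February has 28 days (197 left).
March has 31 days (166 left).
April has 30 days (136 left).
May has 31 days (105 left).
June has 30 days (75 left).
July has 31 days (44 left).
August has 31 days (13 left).
13 days into September → 2063-09-13.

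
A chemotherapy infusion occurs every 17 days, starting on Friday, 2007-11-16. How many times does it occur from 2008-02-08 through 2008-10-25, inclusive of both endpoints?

16

Occurrences land 17·i days after 2007-11-16 for i = 0, 1, 2, …
2008-02-08 is 84 days after the start; 84 ÷ 17 = 4 remainder 16; since the remainder is 16, round up to i = 5. First occurrence in the window: #6 on 2008-02-09 (5×17 = 85 days in).
2008-10-25 is 344 days after the start; 344 ÷ 17 = 20 remainder 4. Last occurrence in the window: #21 on 2008-10-21.
Occurrences #6 through #21: 16 in total.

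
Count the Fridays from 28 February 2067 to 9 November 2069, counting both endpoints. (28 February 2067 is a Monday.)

28 February 2067 is a Monday; the first Friday on or after it is 4 March 2067 (4 days later).
From 4 March 2067 to 9 November 2069: 302 + 366 + 313 = 981 days (rest of 2067, 2068, to 9 November 2069 in 2069).
981 ÷ 7 = 140 full weeks with remainder 1, so 140 more Fridays after the first → 141.

141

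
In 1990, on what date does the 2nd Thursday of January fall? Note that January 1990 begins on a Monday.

January 1990 begins on a Monday, so the first Thursday is January 4 (3 days later).
The 2nd Thursday is 1 weeks later: 4 + 7 = 11.

11 January 1990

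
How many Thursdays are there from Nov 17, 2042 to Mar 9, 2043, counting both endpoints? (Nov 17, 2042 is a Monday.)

16

Nov 17, 2042 is a Monday; the first Thursday on or after it is Nov 20, 2042 (3 days later).
From Nov 20, 2042 to Mar 9, 2043: 10 + 31 + 31 + 28 + 9 = 109 days (rest of Nov, Dec, Jan, Feb, Mar).
109 ÷ 7 = 15 full weeks with remainder 4, so 15 more Thursdays after the first → 16.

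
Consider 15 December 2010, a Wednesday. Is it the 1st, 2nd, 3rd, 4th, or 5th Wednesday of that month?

3rd

Day 15 falls in week ⌈15/7⌉ of the month.
Days 1–7 hold the 1st Wednesday, 8–14 the 2nd, 15–21 the 3rd, 22–28 the 4th, 29–31 the 5th.
15 is in the range for the 3rd.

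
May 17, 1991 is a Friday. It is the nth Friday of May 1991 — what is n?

3rd

Day 17 falls in week ⌈17/7⌉ of the month.
Days 1–7 hold the 1st Friday, 8–14 the 2nd, 15–21 the 3rd, 22–28 the 4th, 29–31 the 5th.
17 is in the range for the 3rd.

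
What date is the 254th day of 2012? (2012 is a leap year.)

10 September 2012

January has 31 days (254 − 31 = 223 remain).
February has 29 days (223 − 29 = 194 remain).
March has 31 days (194 − 31 = 163 remain).
April has 30 days (163 − 30 = 133 remain).
May has 31 days (133 − 31 = 102 remain).
June has 30 days (102 − 30 = 72 remain).
July has 31 days (72 − 31 = 41 remain).
August has 31 days (41 − 31 = 10 remain).
10 into September → September 10.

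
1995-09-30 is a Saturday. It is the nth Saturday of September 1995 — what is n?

Day 30 falls in week ⌈30/7⌉ of the month.
Days 1–7 hold the 1st Saturday, 8–14 the 2nd, 15–21 the 3rd, 22–28 the 4th, 29–31 the 5th.
30 is in the range for the 5th.

5th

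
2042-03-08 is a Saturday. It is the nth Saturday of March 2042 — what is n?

2nd

Day 8 falls in week ⌈8/7⌉ of the month.
Days 1–7 hold the 1st Saturday, 8–14 the 2nd, 15–21 the 3rd, 22–28 the 4th, 29–31 the 5th.
8 is in the range for the 2nd.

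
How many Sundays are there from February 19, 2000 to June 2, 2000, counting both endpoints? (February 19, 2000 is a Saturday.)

February 19, 2000 is a Saturday; the first Sunday on or after it is February 20, 2000 (1 day later).
From February 20, 2000 to June 2, 2000: 9 + 31 + 30 + 31 + 2 = 103 days (rest of February, March, April, May, June).
103 ÷ 7 = 14 full weeks with remainder 5, so 14 more Sundays after the first → 15.

15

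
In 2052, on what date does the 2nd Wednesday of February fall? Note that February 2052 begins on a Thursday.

February 2052 begins on a Thursday, so the first Wednesday is February 7 (6 days later).
The 2nd Wednesday is 1 weeks later: 7 + 7 = 14.

2052-02-14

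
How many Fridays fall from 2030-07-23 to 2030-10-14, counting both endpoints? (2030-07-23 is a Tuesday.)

2030-07-23 is a Tuesday; the first Friday on or after it is 2030-07-26 (3 days later).
From 2030-07-26 to 2030-10-14: 5 + 31 + 30 + 14 = 80 days (rest of July, August, September, October).
80 ÷ 7 = 11 full weeks with remainder 3, so 11 more Fridays after the first → 12.

12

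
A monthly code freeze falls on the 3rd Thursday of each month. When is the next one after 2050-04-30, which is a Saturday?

April 2050 starts on a Friday; its first Thursday is the 7th, so the 3rd Thursday is the 21st — 2050-04-21.
That is not after 2050-04-30, so look at May 2050.
May 2050 starts on a Sunday; its first Thursday is the 5th, so the 3rd Thursday is the 19th — 2050-05-19.

2050-05-19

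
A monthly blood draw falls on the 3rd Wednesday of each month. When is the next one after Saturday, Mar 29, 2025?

Mar 2025 starts on a Saturday; its first Wednesday is the 5th, so the 3rd Wednesday is the 19th — Mar 19, 2025.
That is not after Mar 29, 2025, so look at Apr 2025.
Apr 2025 starts on a Tuesday; its first Wednesday is the 2nd, so the 3rd Wednesday is the 16th — Apr 16, 2025.

Apr 16, 2025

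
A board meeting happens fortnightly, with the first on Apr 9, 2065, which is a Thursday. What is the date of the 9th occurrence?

Jul 30, 2065

The 9th occurrence is 8 intervals after the first: 8 × 14 = 112 days after Apr 9, 2065.
Apr has 30 days — 21 days to the end of Apr leaves 91.
May has 31 days (60 left).
Jun has 30 days (30 left).
30 days into Jul → Jul 30, 2065.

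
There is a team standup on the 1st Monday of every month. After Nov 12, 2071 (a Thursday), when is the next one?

Dec 7, 2071

Nov 2071 starts on a Sunday, so its 1st Monday is Nov 2, 2071 (1 day in).
That is not after Nov 12, 2071, so look at Dec 2071.
Dec 2071 starts on a Tuesday, so its 1st Monday is Dec 7, 2071 (6 days in).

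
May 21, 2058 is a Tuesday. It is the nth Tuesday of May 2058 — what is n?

3rd

Day 21 falls in week ⌈21/7⌉ of the month.
Days 1–7 hold the 1st Tuesday, 8–14 the 2nd, 15–21 the 3rd, 22–28 the 4th, 29–31 the 5th.
21 is in the range for the 3rd.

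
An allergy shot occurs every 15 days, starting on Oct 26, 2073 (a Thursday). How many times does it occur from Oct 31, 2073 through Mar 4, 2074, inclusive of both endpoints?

8

Occurrences land 15·i days after Oct 26, 2073 for i = 0, 1, 2, …
Oct 31, 2073 is 5 days after the start; 5 ÷ 15 = 0 remainder 5; since the remainder is 5, round up to i = 1. First occurrence in the window: #2 on Nov 10, 2073 (1×15 = 15 days in).
Mar 4, 2074 is 129 days after the start; 129 ÷ 15 = 8 remainder 9. Last occurrence in the window: #9 on Feb 23, 2074.
Occurrences #2 through #9: 8 in total.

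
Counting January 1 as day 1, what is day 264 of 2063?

January has 31 days (264 − 31 = 233 remain).
February has 28 days (233 − 28 = 205 remain).
March has 31 days (205 − 31 = 174 remain).
April has 30 days (174 − 30 = 144 remain).
May has 31 days (144 − 31 = 113 remain).
June has 30 days (113 − 30 = 83 remain).
July has 31 days (83 − 31 = 52 remain).
August has 31 days (52 − 31 = 21 remain).
21 into September → September 21.

September 21, 2063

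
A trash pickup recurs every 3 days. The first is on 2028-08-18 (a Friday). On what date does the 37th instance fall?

2028-12-04

The 37th occurrence is 36 intervals after the first: 36 × 3 = 108 days after 2028-08-18.
August has 31 days — 13 days to the end of August leaves 95.
September has 30 days (65 left).
October has 31 days (34 left).
November has 30 days (4 left).
4 days into December → 2028-12-04.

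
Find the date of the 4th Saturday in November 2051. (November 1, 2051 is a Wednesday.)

November 2051 begins on a Wednesday, so the first Saturday is November 4 (3 days later).
The 4th Saturday is 3 weeks later: 4 + 21 = 25.

25 November 2051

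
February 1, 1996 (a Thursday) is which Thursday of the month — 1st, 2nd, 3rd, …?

1st

Day 1 falls in week ⌈1/7⌉ of the month.
Days 1–7 hold the 1st Thursday, 8–14 the 2nd, 15–21 the 3rd, 22–28 the 4th, 29–31 the 5th.
1 is in the range for the 1st.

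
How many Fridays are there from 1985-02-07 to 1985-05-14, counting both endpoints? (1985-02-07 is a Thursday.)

14

1985-02-07 is a Thursday; the first Friday on or after it is 1985-02-08 (1 day later).
From 1985-02-08 to 1985-05-14: 20 + 31 + 30 + 14 = 95 days (rest of February, March, April, May).
95 ÷ 7 = 13 full weeks with remainder 4, so 13 more Fridays after the first → 14.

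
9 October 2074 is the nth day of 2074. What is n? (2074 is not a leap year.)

Days in months before October: 31 + 28 + 31 + 30 + 31 + 30 + 31 + 31 + 30 = 273.
Plus 9 days into October → day 282.

282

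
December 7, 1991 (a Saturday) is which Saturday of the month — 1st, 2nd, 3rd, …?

1st

Day 7 falls in week ⌈7/7⌉ of the month.
Days 1–7 hold the 1st Saturday, 8–14 the 2nd, 15–21 the 3rd, 22–28 the 4th, 29–31 the 5th.
7 is in the range for the 1st.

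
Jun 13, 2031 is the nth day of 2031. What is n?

Days in months before Jun: 31 + 28 + 31 + 30 + 31 = 151.
Plus 13 days into Jun → day 164.

164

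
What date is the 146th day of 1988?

Jan has 31 days (146 − 31 = 115 remain).
Feb has 29 days (115 − 29 = 86 remain).
Mar has 31 days (86 − 31 = 55 remain).
Apr has 30 days (55 − 30 = 25 remain).
25 into May → May 25.

May 25, 1988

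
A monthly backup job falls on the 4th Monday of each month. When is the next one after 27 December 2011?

23 January 2012

December 2011 starts on a Thursday; its first Monday is the 5th, so the 4th Monday is the 26th — 26 December 2011.
That is not after 27 December 2011, so look at January 2012.
January 2012 starts on a Sunday; its first Monday is the 2nd, so the 4th Monday is the 23rd — 23 January 2012.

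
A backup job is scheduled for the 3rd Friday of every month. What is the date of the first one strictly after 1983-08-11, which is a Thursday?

August 1983 starts on a Monday; its first Friday is the 5th, so the 3rd Friday is the 19th — 1983-08-19.
1983-08-19 is after 1983-08-11, so that is the next one.

1983-08-19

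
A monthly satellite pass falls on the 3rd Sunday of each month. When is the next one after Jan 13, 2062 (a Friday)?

Jan 2062 starts on a Sunday; its first Sunday is the 1st, so the 3rd Sunday is the 15th — Jan 15, 2062.
Jan 15, 2062 is after Jan 13, 2062, so that is the next one.

Jan 15, 2062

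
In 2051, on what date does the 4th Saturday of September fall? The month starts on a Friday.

2051-09-23

September 2051 begins on a Friday, so the first Saturday is September 2 (1 day later).
The 4th Saturday is 3 weeks later: 2 + 21 = 23.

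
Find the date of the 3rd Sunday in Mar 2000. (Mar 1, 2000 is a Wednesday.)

Mar 19, 2000

Mar 2000 begins on a Wednesday, so the first Sunday is Mar 5 (4 days later).
The 3rd Sunday is 2 weeks later: 5 + 14 = 19.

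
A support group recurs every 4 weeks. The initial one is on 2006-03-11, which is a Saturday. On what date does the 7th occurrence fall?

The 7th occurrence is 6 intervals after the first: 6 × 28 = 168 days after 2006-03-11.
March has 31 days — 20 days to the end of March leaves 148.
April has 30 days (118 left).
May has 31 days (87 left).
June has 30 days (57 left).
July has 31 days (26 left).
26 days into August → 2006-08-26.

2006-08-26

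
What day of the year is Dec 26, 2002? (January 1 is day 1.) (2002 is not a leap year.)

360

Days in months before Dec: 31 + 28 + 31 + 30 + 31 + 30 + 31 + 31 + 30 + 31 + 30 = 334.
Plus 26 days into Dec → day 360.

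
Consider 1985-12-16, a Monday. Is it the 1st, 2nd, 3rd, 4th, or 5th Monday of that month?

3rd

Day 16 falls in week ⌈16/7⌉ of the month.
Days 1–7 hold the 1st Monday, 8–14 the 2nd, 15–21 the 3rd, 22–28 the 4th, 29–31 the 5th.
16 is in the range for the 3rd.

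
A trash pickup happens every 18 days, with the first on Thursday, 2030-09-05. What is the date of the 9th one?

The 9th occurrence is 8 intervals after the first: 8 × 18 = 144 days after 2030-09-05.
September has 30 days — 25 days to the end of September leaves 119.
October has 31 days (88 left).
November has 30 days (58 left).
December has 31 days (27 left).
27 days into January → 2031-01-27.

2031-01-27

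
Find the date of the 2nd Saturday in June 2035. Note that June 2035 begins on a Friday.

June 9, 2035

June 2035 begins on a Friday, so the first Saturday is June 2 (1 day later).
The 2nd Saturday is 1 weeks later: 2 + 7 = 9.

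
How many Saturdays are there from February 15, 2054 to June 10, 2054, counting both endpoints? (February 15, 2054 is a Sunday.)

February 15, 2054 is a Sunday; the first Saturday on or after it is February 21, 2054 (6 days later).
From February 21, 2054 to June 10, 2054: 7 + 31 + 30 + 31 + 10 = 109 days (rest of February, March, April, May, June).
109 ÷ 7 = 15 full weeks with remainder 4, so 15 more Saturdays after the first → 16.

16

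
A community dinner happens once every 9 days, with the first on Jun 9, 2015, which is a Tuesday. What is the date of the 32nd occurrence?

The 32nd occurrence is 31 intervals after the first: 31 × 9 = 279 days after Jun 9, 2015.
Jun has 30 days — 21 days to the end of Jun leaves 258.
Jul has 31 days (227 left).
Aug has 31 days (196 left).
Sep has 30 days (166 left).
Oct has 31 days (135 left).
Nov has 30 days (105 left).
Dec has 31 days (74 left).
Jan has 31 days (43 left).
Feb has 29 days (14 left).
14 days into Mar → Mar 14, 2016.

Mar 14, 2016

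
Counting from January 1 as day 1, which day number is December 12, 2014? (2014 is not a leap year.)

Days in months before December: 31 + 28 + 31 + 30 + 31 + 30 + 31 + 31 + 30 + 31 + 30 = 334.
Plus 12 days into December → day 346.

346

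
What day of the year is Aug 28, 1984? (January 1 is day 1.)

Days in months before Aug: 31 + 29 + 31 + 30 + 31 + 30 + 31 = 213.
Plus 28 days into Aug → day 241.

241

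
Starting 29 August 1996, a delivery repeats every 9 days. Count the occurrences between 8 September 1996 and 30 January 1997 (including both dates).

Occurrences land 9·i days after 29 August 1996 for i = 0, 1, 2, …
8 September 1996 is 10 days after the start; 10 ÷ 9 = 1 remainder 1; since the remainder is 1, round up to i = 2. First occurrence in the window: #3 on 16 September 1996 (2×9 = 18 days in).
30 January 1997 is 154 days after the start; 154 ÷ 9 = 17 remainder 1. Last occurrence in the window: #18 on 29 January 1997.
Occurrences #3 through #18: 16 in total.

16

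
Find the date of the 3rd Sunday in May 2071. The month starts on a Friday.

May 17, 2071

May 2071 begins on a Friday, so the first Sunday is May 3 (2 days later).
The 3rd Sunday is 2 weeks later: 3 + 14 = 17.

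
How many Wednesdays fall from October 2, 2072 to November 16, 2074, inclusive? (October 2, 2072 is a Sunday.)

111

October 2, 2072 is a Sunday; the first Wednesday on or after it is October 5, 2072 (3 days later).
From October 5, 2072 to November 16, 2074: 87 + 365 + 320 = 772 days (rest of 2072, 2073, to November 16, 2074 in 2074).
772 ÷ 7 = 110 full weeks with remainder 2, so 110 more Wednesdays after the first → 111.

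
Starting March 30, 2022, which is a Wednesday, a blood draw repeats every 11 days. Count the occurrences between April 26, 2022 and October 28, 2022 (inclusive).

Occurrences land 11·i days after March 30, 2022 for i = 0, 1, 2, …
April 26, 2022 is 27 days after the start; 27 ÷ 11 = 2 remainder 5; since the remainder is 5, round up to i = 3. First occurrence in the window: #4 on May 2, 2022 (3×11 = 33 days in).
October 28, 2022 is 212 days after the start; 212 ÷ 11 = 19 remainder 3. Last occurrence in the window: #20 on October 25, 2022.
Occurrences #4 through #20: 17 in total.

17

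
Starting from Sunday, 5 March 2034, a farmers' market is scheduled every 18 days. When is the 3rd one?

The 3rd occurrence is 2 intervals after the first: 2 × 18 = 36 days after 5 March 2034.
March has 31 days — 26 days to the end of March leaves 10.
10 days into April → 10 April 2034.

10 April 2034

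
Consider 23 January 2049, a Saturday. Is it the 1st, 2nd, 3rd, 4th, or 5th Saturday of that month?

4th

Day 23 falls in week ⌈23/7⌉ of the month.
Days 1–7 hold the 1st Saturday, 8–14 the 2nd, 15–21 the 3rd, 22–28 the 4th, 29–31 the 5th.
23 is in the range for the 4th.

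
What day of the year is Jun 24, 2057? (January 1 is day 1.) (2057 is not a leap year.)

Days in months before Jun: 31 + 28 + 31 + 30 + 31 = 151.
Plus 24 days into Jun → day 175.

175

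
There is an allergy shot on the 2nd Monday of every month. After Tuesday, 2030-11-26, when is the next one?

November 2030 starts on a Friday; its first Monday is the 4th, so the 2nd Monday is the 11th — 2030-11-11.
That is not after 2030-11-26, so look at December 2030.
December 2030 starts on a Sunday; its first Monday is the 2nd, so the 2nd Monday is the 9th — 2030-12-09.

2030-12-09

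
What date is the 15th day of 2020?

15 into January → January 15.

January 15, 2020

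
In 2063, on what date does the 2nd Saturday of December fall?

8 December 2063

December 2063 begins on a Saturday, so the first Saturday is December 1.
The 2nd Saturday is 1 weeks later: 1 + 7 = 8.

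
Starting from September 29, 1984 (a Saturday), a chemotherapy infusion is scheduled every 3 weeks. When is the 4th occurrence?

December 1, 1984

The 4th occurrence is 3 intervals after the first: 3 × 21 = 63 days after September 29, 1984.
September has 30 days — 1 day to the end of September leaves 62.
October has 31 days (31 left).
November has 30 days (1 left).
1 day into December → December 1, 1984.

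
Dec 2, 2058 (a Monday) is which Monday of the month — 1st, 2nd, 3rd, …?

1st

Day 2 falls in week ⌈2/7⌉ of the month.
Days 1–7 hold the 1st Monday, 8–14 the 2nd, 15–21 the 3rd, 22–28 the 4th, 29–31 the 5th.
2 is in the range for the 1st.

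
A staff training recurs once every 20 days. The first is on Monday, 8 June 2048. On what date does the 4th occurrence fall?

The 4th occurrence is 3 intervals after the first: 3 × 20 = 60 days after 8 June 2048.
June has 30 days — 22 days to the end of June leaves 38.
July has 31 days (7 left).
7 days into August → 7 August 2048.

7 August 2048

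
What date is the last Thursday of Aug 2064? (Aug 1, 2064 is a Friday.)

Aug 2064 begins on a Friday, so the first Thursday is Aug 7 (6 days later).
Aug 2064 has 31 days. Adding weeks: 7, 14, 21, 28 — the last one ≤ 31 is the 28th.

Aug 28, 2064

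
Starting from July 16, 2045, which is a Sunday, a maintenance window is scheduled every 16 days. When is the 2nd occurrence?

August 1, 2045

The 2nd occurrence is 1 interval after the first: 1 × 16 = 16 days after July 16, 2045.
July has 31 days — 15 days to the end of July leaves 1.
1 day into August → August 1, 2045.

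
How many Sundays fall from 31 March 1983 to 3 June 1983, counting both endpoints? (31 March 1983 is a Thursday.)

31 March 1983 is a Thursday; the first Sunday on or after it is 3 April 1983 (3 days later).
From 3 April 1983 to 3 June 1983: 27 + 31 + 3 = 61 days (rest of April, May, June).
61 ÷ 7 = 8 full weeks with remainder 5, so 8 more Sundays after the first → 9.

9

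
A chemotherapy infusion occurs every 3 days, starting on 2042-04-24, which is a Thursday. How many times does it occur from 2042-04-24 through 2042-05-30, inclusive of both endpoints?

13

Occurrences land 3·i days after 2042-04-24 for i = 0, 1, 2, …
The window opens on the start date, so the first occurrence inside is #1 on 2042-04-24.
2042-05-30 is 36 days after the start; 36 ÷ 3 = 12 remainder 0. Last occurrence in the window: #13 on 2042-05-30.
Occurrences #1 through #13: 13 in total.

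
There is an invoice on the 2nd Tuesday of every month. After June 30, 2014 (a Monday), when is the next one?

July 8, 2014

June 2014 starts on a Sunday; its first Tuesday is the 3rd, so the 2nd Tuesday is the 10th — June 10, 2014.
That is not after June 30, 2014, so look at July 2014.
July 2014 starts on a Tuesday; its first Tuesday is the 1st, so the 2nd Tuesday is the 8th — July 8, 2014.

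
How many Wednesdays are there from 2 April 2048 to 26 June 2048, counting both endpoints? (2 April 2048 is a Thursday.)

12

2 April 2048 is a Thursday; the first Wednesday on or after it is 8 April 2048 (6 days later).
From 8 April 2048 to 26 June 2048: 22 + 31 + 26 = 79 days (rest of April, May, June).
79 ÷ 7 = 11 full weeks with remainder 2, so 11 more Wednesdays after the first → 12.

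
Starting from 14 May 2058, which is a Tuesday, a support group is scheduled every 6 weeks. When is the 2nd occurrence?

25 June 2058

The 2nd occurrence is 1 interval after the first: 1 × 42 = 42 days after 14 May 2058.
May has 31 days — 17 days to the end of May leaves 25.
25 days into June → 25 June 2058.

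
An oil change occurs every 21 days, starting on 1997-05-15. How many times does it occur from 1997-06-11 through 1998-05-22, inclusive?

16

Occurrences land 21·i days after 1997-05-15 for i = 0, 1, 2, …
1997-06-11 is 27 days after the start; 27 ÷ 21 = 1 remainder 6; since the remainder is 6, round up to i = 2. First occurrence in the window: #3 on 1997-06-26 (2×21 = 42 days in).
1998-05-22 is 372 days after the start; 372 ÷ 21 = 17 remainder 15. Last occurrence in the window: #18 on 1998-05-07.
Occurrences #3 through #18: 16 in total.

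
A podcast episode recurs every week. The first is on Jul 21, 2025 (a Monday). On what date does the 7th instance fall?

The 7th occurrence is 6 intervals after the first: 6 × 7 = 42 days after Jul 21, 2025.
Jul has 31 days — 10 days to the end of Jul leaves 32.
Aug has 31 days (1 left).
1 day into Sep → Sep 1, 2025.

Sep 1, 2025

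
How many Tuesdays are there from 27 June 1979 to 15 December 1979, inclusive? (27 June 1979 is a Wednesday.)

24

27 June 1979 is a Wednesday; the first Tuesday on or after it is 3 July 1979 (6 days later).
From 3 July 1979 to 15 December 1979: 28 + 31 + 30 + 31 + 30 + 15 = 165 days (rest of July, August, September, October, November, December).
165 ÷ 7 = 23 full weeks with remainder 4, so 23 more Tuesdays after the first → 24.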